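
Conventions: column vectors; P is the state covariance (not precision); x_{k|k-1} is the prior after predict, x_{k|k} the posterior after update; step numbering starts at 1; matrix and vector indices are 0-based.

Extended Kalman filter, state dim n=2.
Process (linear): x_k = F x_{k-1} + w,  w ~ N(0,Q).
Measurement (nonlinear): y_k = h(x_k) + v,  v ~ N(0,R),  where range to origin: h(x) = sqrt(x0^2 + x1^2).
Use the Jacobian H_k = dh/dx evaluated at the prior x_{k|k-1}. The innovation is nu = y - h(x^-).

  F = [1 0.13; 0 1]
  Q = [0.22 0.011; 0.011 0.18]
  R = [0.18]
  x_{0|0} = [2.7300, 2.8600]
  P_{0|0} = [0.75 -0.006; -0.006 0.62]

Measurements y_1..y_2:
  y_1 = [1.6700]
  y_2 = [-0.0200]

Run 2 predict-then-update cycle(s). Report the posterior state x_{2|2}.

step 1: x^-=[3.1018, 2.8600]  P^-=[0.9789 0.0856; 0.0856 0.8000]  H_jac=[0.7352 0.6779]  S=[1.1620]  K=[0.6693; 0.5208]  nu=[-2.5491]  x^+=[1.3958, 1.5323]  P^+=[0.4584 -0.3195; -0.3195 0.4848]
step 2: x^-=[1.5950, 1.5323]  P^-=[0.6036 -0.2454; -0.2454 0.6648]  H_jac=[0.7211 0.6928]  S=[0.5677]  K=[0.4671; 0.4995]  nu=[-2.2318]  x^+=[0.5524, 0.4176]  P^+=[0.4797 -0.3779; -0.3779 0.5231]

x_post = [0.5524, 0.4176]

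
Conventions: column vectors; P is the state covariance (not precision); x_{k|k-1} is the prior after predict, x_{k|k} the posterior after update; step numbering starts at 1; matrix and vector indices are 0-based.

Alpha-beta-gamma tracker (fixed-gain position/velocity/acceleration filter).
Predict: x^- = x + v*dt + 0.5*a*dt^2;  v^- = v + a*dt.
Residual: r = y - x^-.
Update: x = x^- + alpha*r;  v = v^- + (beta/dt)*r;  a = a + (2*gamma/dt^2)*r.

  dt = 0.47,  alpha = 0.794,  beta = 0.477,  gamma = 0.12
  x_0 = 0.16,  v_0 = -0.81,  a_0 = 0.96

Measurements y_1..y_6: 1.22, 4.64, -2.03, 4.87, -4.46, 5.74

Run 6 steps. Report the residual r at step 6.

resid = 11.8346

step 1: x_pred=-0.1147  r=1.3347  x^+=0.9451  v^+=0.9957  a^+=2.4101
step 2: x_pred=1.6793  r=2.9607  x^+=4.0301  v^+=5.1333  a^+=5.6268
step 3: x_pred=7.0642  r=-9.0942  x^+=-0.1566  v^+=-1.4517  a^+=-4.2537
step 4: x_pred=-1.3087  r=6.1787  x^+=3.5972  v^+=2.8198  a^+=2.4592
step 5: x_pred=5.1941  r=-9.6541  x^+=-2.4713  v^+=-5.8223  a^+=-8.0296
step 6: x_pred=-6.0946  r=11.8346  x^+=3.3021  v^+=2.4147  a^+=4.8283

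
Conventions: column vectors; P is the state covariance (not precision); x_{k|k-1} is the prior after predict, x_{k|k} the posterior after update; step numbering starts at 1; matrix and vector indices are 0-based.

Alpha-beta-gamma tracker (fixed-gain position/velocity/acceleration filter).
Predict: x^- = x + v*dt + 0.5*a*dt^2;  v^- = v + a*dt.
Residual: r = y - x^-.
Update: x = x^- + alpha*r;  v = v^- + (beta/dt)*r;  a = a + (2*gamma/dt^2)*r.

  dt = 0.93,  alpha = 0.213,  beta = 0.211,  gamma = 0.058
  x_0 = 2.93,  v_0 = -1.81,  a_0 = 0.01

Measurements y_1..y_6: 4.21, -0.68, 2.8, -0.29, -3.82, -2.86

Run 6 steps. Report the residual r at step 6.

resid = -2.1327

step 1: x_pred=1.2510  r=2.9590  x^+=1.8813  v^+=-1.1294  a^+=0.4069
step 2: x_pred=1.0069  r=-1.6869  x^+=0.6476  v^+=-1.1337  a^+=0.1806
step 3: x_pred=-0.3286  r=3.1286  x^+=0.3378  v^+=-0.2559  a^+=0.6002
step 4: x_pred=0.3593  r=-0.6493  x^+=0.2210  v^+=0.1550  a^+=0.5131
step 5: x_pred=0.5870  r=-4.4070  x^+=-0.3517  v^+=-0.3677  a^+=-0.0779
step 6: x_pred=-0.7273  r=-2.1327  x^+=-1.1816  v^+=-0.9240  a^+=-0.3640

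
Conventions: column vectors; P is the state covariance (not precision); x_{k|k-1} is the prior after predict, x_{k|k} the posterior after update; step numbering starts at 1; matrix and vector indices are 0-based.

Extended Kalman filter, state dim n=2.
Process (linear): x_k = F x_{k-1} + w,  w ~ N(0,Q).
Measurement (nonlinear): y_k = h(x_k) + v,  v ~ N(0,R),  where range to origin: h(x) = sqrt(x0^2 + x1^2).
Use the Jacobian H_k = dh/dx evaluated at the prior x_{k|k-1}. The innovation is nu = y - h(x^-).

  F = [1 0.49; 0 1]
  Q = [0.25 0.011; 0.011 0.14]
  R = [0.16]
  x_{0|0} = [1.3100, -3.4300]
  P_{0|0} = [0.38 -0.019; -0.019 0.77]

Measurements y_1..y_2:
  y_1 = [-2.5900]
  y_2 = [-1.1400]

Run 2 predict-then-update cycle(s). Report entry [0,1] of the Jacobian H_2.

step 1: x^-=[-0.3707, -3.4300]  P^-=[0.7963 0.3693; 0.3693 0.9100]  H_jac=[-0.1075 -0.9942]  S=[1.1476]  K=[-0.3945; -0.8230]  nu=[-6.0400]  x^+=[2.0120, 1.5406]  P^+=[0.6177 -0.0033; -0.0033 0.1328]
step 2: x^-=[2.7669, 1.5406]  P^-=[0.8963 0.0728; 0.0728 0.2728]  H_jac=[0.8737 0.4865]  S=[0.9707]  K=[0.8433; 0.2022]  nu=[-4.3069]  x^+=[-0.8650, 0.6696]  P^+=[0.2061 -0.0927; -0.0927 0.2331]

H_jac[0,1] = 0.4865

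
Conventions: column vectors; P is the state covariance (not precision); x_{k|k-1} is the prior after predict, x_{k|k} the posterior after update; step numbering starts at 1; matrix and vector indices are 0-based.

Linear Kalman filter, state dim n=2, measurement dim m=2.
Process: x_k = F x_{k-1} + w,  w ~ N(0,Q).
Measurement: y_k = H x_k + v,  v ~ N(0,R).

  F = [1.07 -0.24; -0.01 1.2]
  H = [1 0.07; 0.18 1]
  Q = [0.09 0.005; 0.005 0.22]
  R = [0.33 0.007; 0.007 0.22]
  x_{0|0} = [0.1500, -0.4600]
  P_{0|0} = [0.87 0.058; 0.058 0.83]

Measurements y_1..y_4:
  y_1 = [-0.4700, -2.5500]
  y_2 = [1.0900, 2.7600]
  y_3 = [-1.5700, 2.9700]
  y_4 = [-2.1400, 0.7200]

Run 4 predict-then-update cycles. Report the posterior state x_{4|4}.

x_post = [-1.7547, 1.7568]

step 1: x^-=[0.2709, -0.5535]  P^-=[1.1041 -0.1687; -0.1687 1.4139]  S=[1.4174 0.1338; 0.1338 1.6089]  K=[0.7749 -0.0458; -0.1315 0.8708]  nu=[-0.7022, -2.0453]  x^+=[-0.1795, -2.2423]  P^+=[0.2590 -0.0513; -0.0513 0.1999]
step 2: x^-=[0.3461, -2.6890]  P^-=[0.4244 -0.1213; -0.1213 0.5091]  S=[0.7399 -0.0038; -0.0038 0.6992]  K=[0.5618 -0.0612; -0.1122 0.6963]  nu=[0.9322, 5.3867]  x^+=[0.5402, 0.9572]  P^+=[0.1880 -0.0434; -0.0434 0.1602]
step 3: x^-=[0.3483, 1.1432]  P^-=[0.3367 -0.0989; -0.0989 0.4518]  S=[0.6551 -0.0009; -0.0009 0.6470]  K=[0.5034 -0.0585; -0.1018 0.6705]  nu=[-1.9983, 1.7641]  x^+=[-0.7608, 2.5295]  P^+=[0.1685 -0.0397; -0.0397 0.1539]
step 4: x^-=[-1.4211, 3.0430]  P^-=[0.3121 -0.0922; -0.0922 0.4426]  S=[0.6314 0.0008; 0.0008 0.6396]  K=[0.4842 -0.0569; -0.0978 0.6663]  nu=[-0.9319, -2.0672]  x^+=[-1.7547, 1.7568]  P^+=[0.1621 -0.0383; -0.0383 0.1528]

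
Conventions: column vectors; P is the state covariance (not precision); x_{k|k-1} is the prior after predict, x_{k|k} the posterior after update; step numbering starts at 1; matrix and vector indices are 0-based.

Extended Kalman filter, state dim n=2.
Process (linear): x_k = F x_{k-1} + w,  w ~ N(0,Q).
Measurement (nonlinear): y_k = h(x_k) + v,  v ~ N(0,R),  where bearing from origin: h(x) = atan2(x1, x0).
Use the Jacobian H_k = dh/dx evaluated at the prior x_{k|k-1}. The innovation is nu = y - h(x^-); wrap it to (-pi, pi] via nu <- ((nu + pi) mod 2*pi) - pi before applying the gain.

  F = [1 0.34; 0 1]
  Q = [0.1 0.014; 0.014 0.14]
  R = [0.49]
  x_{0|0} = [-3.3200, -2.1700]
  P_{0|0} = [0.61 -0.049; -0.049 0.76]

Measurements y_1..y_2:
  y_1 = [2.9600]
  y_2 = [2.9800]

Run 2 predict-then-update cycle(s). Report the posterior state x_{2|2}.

x_post = [-4.7614, -1.8281]

step 1: x^-=[-4.0578, -2.1700]  P^-=[0.7645 0.2234; 0.2234 0.9000]  H_jac=[0.1025 -0.1916]  S=[0.5223]  K=[0.0680; -0.2864]  nu=[-0.6727]  x^+=[-4.1036, -1.9774]  P^+=[0.7621 0.2336; 0.2336 0.8572]
step 2: x^-=[-4.7759, -1.9774]  P^-=[1.1200 0.5390; 0.5390 0.9972]  H_jac=[0.0740 -0.1787]  S=[0.5137]  K=[-0.0262; -0.2693]  nu=[-0.5541]  x^+=[-4.7614, -1.8281]  P^+=[1.1197 0.5354; 0.5354 0.9599]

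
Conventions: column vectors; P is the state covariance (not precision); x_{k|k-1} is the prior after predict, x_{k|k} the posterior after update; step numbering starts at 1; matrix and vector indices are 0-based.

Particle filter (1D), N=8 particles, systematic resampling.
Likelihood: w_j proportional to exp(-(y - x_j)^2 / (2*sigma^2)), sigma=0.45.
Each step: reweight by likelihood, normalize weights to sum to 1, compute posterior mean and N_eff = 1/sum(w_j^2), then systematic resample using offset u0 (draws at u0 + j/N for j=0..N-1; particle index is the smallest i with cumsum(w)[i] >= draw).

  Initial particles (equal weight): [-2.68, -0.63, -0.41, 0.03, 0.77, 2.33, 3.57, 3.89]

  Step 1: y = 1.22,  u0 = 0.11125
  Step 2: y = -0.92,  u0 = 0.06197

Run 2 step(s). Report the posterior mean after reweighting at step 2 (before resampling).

step 1: w=[0.0000, 0.0003, 0.0021, 0.0442, 0.8839, 0.0696, 0.0000, 0.0000]  mean=0.8430  Neff=1.2689  idx=[4, 4, 4, 4, 4, 4, 4, 5]
step 2: w=[0.1429, 0.1429, 0.1429, 0.1429, 0.1429, 0.1429, 0.1429, 0.0000]  mean=0.7700  Neff=7.0000  idx=[0, 1, 2, 3, 3, 4, 5, 6]

post_mean = 0.7700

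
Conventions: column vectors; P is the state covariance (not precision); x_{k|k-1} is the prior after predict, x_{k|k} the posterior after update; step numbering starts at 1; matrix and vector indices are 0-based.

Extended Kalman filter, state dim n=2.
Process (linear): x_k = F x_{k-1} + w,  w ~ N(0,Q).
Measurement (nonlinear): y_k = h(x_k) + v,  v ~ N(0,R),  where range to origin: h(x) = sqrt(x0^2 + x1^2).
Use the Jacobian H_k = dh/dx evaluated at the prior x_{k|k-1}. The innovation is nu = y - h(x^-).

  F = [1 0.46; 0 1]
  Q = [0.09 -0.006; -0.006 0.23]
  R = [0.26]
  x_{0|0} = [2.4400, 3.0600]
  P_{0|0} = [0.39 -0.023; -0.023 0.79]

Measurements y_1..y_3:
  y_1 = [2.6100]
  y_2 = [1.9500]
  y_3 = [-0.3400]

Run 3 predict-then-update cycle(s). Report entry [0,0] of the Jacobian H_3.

H_jac[0,0] = 0.9714

step 1: x^-=[3.8476, 3.0600]  P^-=[0.6260 0.3344; 0.3344 1.0200]  H_jac=[0.7827 0.6224]  S=[1.3645]  K=[0.5116; 0.6571]  nu=[-2.3061]  x^+=[2.6678, 1.5446]  P^+=[0.2688 -0.1243; -0.1243 0.4308]
step 2: x^-=[3.3783, 1.5446]  P^-=[0.3356 0.0678; 0.0678 0.6608]  H_jac=[0.9094 0.4158]  S=[0.7032]  K=[0.4742; 0.4785]  nu=[-1.7647]  x^+=[2.5415, 0.7002]  P^+=[0.1775 -0.0917; -0.0917 0.4998]
step 3: x^-=[2.8636, 0.7002]  P^-=[0.2889 0.1322; 0.1322 0.7298]  H_jac=[0.9714 0.2375]  S=[0.6348]  K=[0.4915; 0.4754]  nu=[-3.2879]  x^+=[1.2474, -0.8628]  P^+=[0.1355 -0.0161; -0.0161 0.5864]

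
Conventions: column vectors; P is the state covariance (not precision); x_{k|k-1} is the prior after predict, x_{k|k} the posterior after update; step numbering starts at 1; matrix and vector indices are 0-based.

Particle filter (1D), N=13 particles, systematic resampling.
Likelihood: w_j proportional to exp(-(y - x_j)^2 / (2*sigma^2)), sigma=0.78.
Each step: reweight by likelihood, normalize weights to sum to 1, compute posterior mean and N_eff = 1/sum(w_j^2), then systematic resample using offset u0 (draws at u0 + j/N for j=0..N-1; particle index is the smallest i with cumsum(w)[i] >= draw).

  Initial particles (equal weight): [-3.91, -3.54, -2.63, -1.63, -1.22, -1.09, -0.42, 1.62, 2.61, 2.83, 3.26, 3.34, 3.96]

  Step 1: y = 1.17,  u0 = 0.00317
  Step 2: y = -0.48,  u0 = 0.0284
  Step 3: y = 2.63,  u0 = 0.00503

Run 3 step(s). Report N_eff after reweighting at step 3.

N_eff = 1.0157

step 1: w=[0.0000, 0.0000, 0.0000, 0.0012, 0.0069, 0.0113, 0.0939, 0.6349, 0.1364, 0.0779, 0.0207, 0.0156, 0.0012]  mean=1.6676  Neff=2.2861  idx=[4, 6, 7, 7, 7, 7, 7, 7, 7, 7, 8, 8, 9]
step 2: w=[0.3449, 0.5393, 0.0144, 0.0144, 0.0144, 0.0144, 0.0144, 0.0144, 0.0144, 0.0144, 0.0002, 0.0002, 0.0001]  mean=-0.4590  Neff=2.4308  idx=[0, 0, 0, 0, 0, 1, 1, 1, 1, 1, 1, 1, 6]
step 3: w=[0.0000, 0.0000, 0.0000, 0.0000, 0.0000, 0.0011, 0.0011, 0.0011, 0.0011, 0.0011, 0.0011, 0.0011, 0.9923]  mean=1.6042  Neff=1.0157  idx=[9, 12, 12, 12, 12, 12, 12, 12, 12, 12, 12, 12, 12]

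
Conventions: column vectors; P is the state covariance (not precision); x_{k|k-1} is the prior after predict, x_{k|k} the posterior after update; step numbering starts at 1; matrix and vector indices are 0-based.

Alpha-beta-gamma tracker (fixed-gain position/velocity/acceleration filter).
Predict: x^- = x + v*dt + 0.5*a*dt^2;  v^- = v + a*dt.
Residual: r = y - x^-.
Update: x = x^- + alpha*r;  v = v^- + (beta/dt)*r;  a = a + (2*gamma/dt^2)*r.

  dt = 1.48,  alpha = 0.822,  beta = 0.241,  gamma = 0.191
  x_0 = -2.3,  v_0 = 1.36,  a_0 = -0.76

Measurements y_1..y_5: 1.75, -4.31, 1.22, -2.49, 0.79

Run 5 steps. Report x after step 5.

step 1: x_pred=-1.1196  r=2.8696  x^+=1.2392  v^+=0.7025  a^+=-0.2596
step 2: x_pred=1.9946  r=-6.3046  x^+=-3.1878  v^+=-0.7083  a^+=-1.3591
step 3: x_pred=-5.7245  r=6.9445  x^+=-0.0161  v^+=-1.5889  a^+=-0.1480
step 4: x_pred=-2.5297  r=0.0397  x^+=-2.4971  v^+=-1.8014  a^+=-0.1410
step 5: x_pred=-5.3176  r=6.1076  x^+=-0.2972  v^+=-1.0156  a^+=0.9241

x_post = -0.2972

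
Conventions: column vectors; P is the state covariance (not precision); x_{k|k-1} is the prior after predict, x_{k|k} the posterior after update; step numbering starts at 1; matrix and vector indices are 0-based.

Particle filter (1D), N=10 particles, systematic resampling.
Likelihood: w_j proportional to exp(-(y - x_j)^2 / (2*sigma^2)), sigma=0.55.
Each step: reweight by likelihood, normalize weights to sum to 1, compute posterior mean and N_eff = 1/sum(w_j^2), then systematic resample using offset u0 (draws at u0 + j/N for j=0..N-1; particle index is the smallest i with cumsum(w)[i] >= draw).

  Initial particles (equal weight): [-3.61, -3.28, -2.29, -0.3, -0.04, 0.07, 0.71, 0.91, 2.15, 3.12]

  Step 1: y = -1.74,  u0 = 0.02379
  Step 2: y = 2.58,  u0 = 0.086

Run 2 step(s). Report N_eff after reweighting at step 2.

N_eff = 9.0000

step 1: w=[0.0046, 0.0294, 0.8988, 0.0481, 0.0125, 0.0066, 0.0001, 0.0000, 0.0000, 0.0000]  mean=-2.1855  Neff=1.2328  idx=[1, 2, 2, 2, 2, 2, 2, 2, 2, 2]
step 2: w=[0.0000, 0.1111, 0.1111, 0.1111, 0.1111, 0.1111, 0.1111, 0.1111, 0.1111, 0.1111]  mean=-2.2900  Neff=9.0000  idx=[1, 2, 3, 4, 5, 6, 7, 8, 8, 9]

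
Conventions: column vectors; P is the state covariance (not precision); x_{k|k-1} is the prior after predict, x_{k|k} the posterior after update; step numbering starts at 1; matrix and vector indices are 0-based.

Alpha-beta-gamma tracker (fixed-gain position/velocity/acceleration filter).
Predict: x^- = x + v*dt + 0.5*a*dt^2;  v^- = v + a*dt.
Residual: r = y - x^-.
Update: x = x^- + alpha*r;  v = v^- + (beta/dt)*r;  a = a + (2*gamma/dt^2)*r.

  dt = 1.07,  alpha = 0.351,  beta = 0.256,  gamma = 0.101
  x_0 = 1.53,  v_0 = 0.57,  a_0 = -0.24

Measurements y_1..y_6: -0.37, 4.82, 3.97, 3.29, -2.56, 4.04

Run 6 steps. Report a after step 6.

step 1: x_pred=2.0025  r=-2.3725  x^+=1.1698  v^+=-0.2544  a^+=-0.6586
step 2: x_pred=0.5205  r=4.2995  x^+=2.0296  v^+=0.0695  a^+=0.1000
step 3: x_pred=2.1613  r=1.8087  x^+=2.7961  v^+=0.6093  a^+=0.4191
step 4: x_pred=3.6880  r=-0.3980  x^+=3.5483  v^+=0.9625  a^+=0.3489
step 5: x_pred=4.7779  r=-7.3379  x^+=2.2023  v^+=-0.4198  a^+=-0.9458
step 6: x_pred=1.2117  r=2.8283  x^+=2.2044  v^+=-0.7551  a^+=-0.4468

a_post = -0.4468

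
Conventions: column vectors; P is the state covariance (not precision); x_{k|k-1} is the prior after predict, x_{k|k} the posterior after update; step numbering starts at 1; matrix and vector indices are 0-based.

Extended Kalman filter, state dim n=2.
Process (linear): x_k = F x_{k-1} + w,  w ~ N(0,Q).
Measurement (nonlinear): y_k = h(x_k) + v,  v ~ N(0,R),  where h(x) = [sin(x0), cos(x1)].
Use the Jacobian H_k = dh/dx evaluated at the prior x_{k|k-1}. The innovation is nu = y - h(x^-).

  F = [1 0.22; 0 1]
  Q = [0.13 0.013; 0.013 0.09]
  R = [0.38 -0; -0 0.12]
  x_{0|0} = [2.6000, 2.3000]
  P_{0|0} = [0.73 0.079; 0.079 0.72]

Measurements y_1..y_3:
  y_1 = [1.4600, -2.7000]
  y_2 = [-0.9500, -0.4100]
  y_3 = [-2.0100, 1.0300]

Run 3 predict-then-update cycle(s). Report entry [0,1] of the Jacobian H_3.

step 1: x^-=[3.1060, 2.3000]  P^-=[0.9296 0.2504; 0.2504 0.8100]  H_jac=[-0.9994 0.0000; 0.0000 -0.7457]  S=[1.3084 0.1866; 0.1866 0.5704]  K=[-0.6958 -0.0997; -0.0422 -1.0451]  nu=[1.4244, -2.0337]  x^+=[2.3177, 4.3653]  P^+=[0.2646 0.0160; 0.0160 0.1682]
step 2: x^-=[3.2781, 4.3653]  P^-=[0.4098 0.0660; 0.0660 0.2582]  H_jac=[-0.9907 0.0000; 0.0000 0.9404]  S=[0.7822 -0.0615; -0.0615 0.3483]  K=[-0.5121 0.0878; -0.0292 0.6919]  nu=[-0.8140, -0.0699]  x^+=[3.6888, 4.3408]  P^+=[0.1964 0.0112; 0.0112 0.0883]
step 3: x^-=[4.6437, 4.3408]  P^-=[0.3356 0.0436; 0.0436 0.1783]  H_jac=[-0.0686 0.0000; 0.0000 0.9317]  S=[0.3816 -0.0028; -0.0028 0.2748]  K=[-0.0593 0.1474; -0.0034 0.6045]  nu=[-1.0124, 1.3931]  x^+=[4.9090, 5.1864]  P^+=[0.3283 0.0190; 0.0190 0.0779]

H_jac[0,1] = 0.0000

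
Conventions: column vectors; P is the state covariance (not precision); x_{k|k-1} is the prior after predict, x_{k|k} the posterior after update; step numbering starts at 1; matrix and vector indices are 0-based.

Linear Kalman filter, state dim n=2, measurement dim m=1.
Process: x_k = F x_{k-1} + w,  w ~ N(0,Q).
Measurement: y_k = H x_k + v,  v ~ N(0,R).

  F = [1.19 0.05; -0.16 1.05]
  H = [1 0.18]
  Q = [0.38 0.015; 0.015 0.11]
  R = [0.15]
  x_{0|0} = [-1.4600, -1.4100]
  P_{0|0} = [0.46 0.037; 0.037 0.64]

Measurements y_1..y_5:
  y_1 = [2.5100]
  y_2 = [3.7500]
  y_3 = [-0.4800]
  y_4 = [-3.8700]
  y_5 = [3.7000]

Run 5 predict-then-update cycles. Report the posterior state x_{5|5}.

step 1: x^-=[-1.8079, -1.2469]  P^-=[1.0374 0.0070; 0.0070 0.8149]  S=[1.2163]  K=[0.8539; 0.1263]  nu=[4.5423]  x^+=[2.0710, -0.6731]  P^+=[0.1505 -0.1242; -0.1242 0.7955]
step 2: x^-=[2.4308, -1.0381]  P^-=[0.5803 -0.1261; -0.1261 1.0327]  S=[0.7183]  K=[0.7762; 0.0832]  nu=[1.5060]  x^+=[3.5998, -0.9129]  P^+=[0.1475 -0.1725; -0.1725 1.0277]
step 3: x^-=[4.2381, -1.5345]  P^-=[0.5709 -0.1733; -0.1733 1.3048]  S=[0.7008]  K=[0.7701; 0.0878]  nu=[-4.4419]  x^+=[0.8172, -1.9247]  P^+=[0.1552 -0.2207; -0.2207 1.2994]
step 4: x^-=[0.8763, -2.1517]  P^-=[0.5768 -0.2204; -0.2204 1.6207]  S=[0.7000]  K=[0.7674; 0.1020]  nu=[-4.3590]  x^+=[-2.4687, -2.5961]  P^+=[0.1646 -0.2751; -0.2751 1.6134]
step 5: x^-=[-3.0675, -2.3310]  P^-=[0.5844 -0.2732; -0.2732 1.9855]  S=[0.7004]  K=[0.7642; 0.1202]  nu=[7.1871]  x^+=[2.4249, -1.4672]  P^+=[0.1754 -0.3375; -0.3375 1.9753]

x_post = [2.4249, -1.4672]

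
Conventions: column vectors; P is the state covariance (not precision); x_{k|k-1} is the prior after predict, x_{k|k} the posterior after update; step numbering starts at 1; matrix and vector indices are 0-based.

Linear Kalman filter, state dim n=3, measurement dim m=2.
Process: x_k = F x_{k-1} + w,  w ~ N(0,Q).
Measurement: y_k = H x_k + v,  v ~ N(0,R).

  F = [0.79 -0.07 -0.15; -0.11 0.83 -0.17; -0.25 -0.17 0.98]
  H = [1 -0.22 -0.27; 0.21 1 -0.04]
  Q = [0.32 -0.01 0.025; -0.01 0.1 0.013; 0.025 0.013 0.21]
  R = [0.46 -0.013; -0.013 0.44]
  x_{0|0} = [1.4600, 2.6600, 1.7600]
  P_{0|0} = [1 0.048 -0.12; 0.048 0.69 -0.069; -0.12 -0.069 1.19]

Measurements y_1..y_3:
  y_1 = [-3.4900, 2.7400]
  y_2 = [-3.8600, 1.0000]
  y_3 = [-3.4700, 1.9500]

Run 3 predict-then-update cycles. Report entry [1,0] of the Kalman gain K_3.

K[1,0] = -0.0541

step 1: x^-=[0.7032, 1.7480, 0.9076]  P^-=[0.9959 -0.0529 -0.4393; -0.0529 0.6281 -0.3145; -0.4393 -0.3145 1.5212]  S=[1.8203 0.1486; 0.1486 1.1247]  K=[0.6127 0.0736; -0.1051 0.5736; -0.3993 -0.3630]  nu=[-3.5636, 0.8806]  x^+=[-1.4152, 2.6278, 2.0109]  P^+=[0.2932 -0.0342 0.0735; -0.0342 0.2558 -0.1284; 0.0735 -0.1284 1.0397]
step 2: x^-=[-1.6036, 1.9949, 1.8778]  P^-=[0.5113 -0.0407 -0.1135; -0.0407 0.3550 -0.2947; -0.1135 -0.2947 1.2381]  S=[1.1229 0.0787; 0.0787 0.8279]  K=[0.4878 0.0396; -0.0657 0.4390; -0.3119 -0.4149]  nu=[-1.3105, -0.5830]  x^+=[-2.2660, 1.8251, 2.5285]  P^+=[0.2397 -0.0358 0.0879; -0.0358 0.1952 -0.1583; 0.0879 -0.1583 0.9659]
step 3: x^-=[-2.2971, 1.3343, 2.7341]  P^-=[0.4721 -0.0338 -0.0797; -0.0338 0.3198 -0.3012; -0.0797 -0.3012 1.1650]  S=[1.0546 0.0825; 0.0825 0.7937]  K=[0.4722 0.0373; -0.0541 0.4147; -0.2773 -0.4305]  nu=[-0.1411, 1.2075]  x^+=[-2.3188, 1.8427, 2.2535]  P^+=[0.2330 -0.0351 0.0888; -0.0351 0.1839 -0.1678; 0.0888 -0.1678 0.9171]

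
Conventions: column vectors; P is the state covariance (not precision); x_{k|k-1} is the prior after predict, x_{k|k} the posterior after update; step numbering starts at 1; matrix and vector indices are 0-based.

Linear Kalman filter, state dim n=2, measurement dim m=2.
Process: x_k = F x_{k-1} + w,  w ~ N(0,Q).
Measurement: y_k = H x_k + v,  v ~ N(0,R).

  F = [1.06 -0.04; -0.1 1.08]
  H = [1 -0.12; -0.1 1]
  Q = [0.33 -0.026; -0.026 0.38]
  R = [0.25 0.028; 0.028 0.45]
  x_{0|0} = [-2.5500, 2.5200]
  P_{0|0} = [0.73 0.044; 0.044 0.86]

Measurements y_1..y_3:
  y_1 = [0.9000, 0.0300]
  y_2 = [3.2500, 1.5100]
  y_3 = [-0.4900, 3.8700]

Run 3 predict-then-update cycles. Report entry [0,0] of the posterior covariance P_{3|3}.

step 1: x^-=[-2.8038, 2.9766]  P^-=[1.1479 -0.0900; -0.0900 1.3809]  S=[1.4394 -0.3436; -0.3436 1.8604]  K=[0.8146 0.0404; 0.0007 0.7472]  nu=[4.0610, -3.2270]  x^+=[0.3741, 0.5682]  P^+=[0.2123 0.0622; 0.0622 0.3425]
step 2: x^-=[0.3739, 0.5762]  P^-=[0.5638 0.0082; 0.0082 0.7682]  S=[0.8229 -0.1123; -0.1123 1.2222]  K=[0.6872 0.0237; -0.0166 0.6263]  nu=[2.9453, 0.9712]  x^+=[2.4208, 1.1355]  P^+=[0.1782 0.0477; 0.0477 0.2862]
step 3: x^-=[2.5206, 0.9843]  P^-=[0.5266 -0.0024; -0.0024 0.7052]  S=[0.7874 -0.1118; -0.1118 1.1610]  K=[0.6717 0.0172; -0.0247 0.6053]  nu=[-2.8925, 3.1378]  x^+=[0.6318, 2.9549]  P^+=[0.1737 0.0439; 0.0439 0.2761]

P_post[0,0] = 0.1737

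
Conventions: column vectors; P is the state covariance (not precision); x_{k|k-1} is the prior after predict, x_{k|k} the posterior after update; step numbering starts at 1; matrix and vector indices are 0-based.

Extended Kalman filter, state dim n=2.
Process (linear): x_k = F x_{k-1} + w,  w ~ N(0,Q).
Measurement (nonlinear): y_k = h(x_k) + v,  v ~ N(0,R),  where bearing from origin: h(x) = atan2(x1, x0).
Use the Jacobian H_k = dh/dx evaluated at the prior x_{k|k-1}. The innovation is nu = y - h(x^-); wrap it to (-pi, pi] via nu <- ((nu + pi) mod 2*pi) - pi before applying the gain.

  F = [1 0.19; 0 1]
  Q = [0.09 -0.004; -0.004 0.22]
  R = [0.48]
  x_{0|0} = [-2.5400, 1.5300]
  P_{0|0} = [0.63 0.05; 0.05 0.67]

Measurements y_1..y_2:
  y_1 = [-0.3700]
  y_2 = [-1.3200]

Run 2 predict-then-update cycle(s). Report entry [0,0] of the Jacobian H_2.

H_jac[0,0] = -0.3188

step 1: x^-=[-2.2493, 1.5300]  P^-=[0.7632 0.1733; 0.1733 0.8900]  H_jac=[-0.2067 -0.3039]  S=[0.6166]  K=[-0.3413; -0.4968]  nu=[-2.9143]  x^+=[-1.2546, 2.9778]  P^+=[0.6914 0.0687; 0.0687 0.7378]
step 2: x^-=[-0.6888, 2.9778]  P^-=[0.8341 0.2049; 0.2049 0.9578]  H_jac=[-0.3188 -0.0737]  S=[0.5796]  K=[-0.4848; -0.2346]  nu=[-3.1181]  x^+=[0.8229, 3.7092]  P^+=[0.6979 0.1390; 0.1390 0.9259]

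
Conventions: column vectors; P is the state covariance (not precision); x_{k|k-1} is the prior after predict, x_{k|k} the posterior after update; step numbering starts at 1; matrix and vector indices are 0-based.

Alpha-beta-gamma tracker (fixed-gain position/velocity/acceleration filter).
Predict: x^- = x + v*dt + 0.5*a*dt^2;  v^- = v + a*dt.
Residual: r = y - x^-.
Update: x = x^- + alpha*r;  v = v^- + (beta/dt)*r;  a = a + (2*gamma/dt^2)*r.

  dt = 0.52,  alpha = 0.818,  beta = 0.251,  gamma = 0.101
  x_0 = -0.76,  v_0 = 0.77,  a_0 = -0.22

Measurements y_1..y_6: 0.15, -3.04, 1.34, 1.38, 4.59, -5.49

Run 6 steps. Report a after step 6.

step 1: x_pred=-0.3893  r=0.5393  x^+=0.0518  v^+=0.9159  a^+=0.1829
step 2: x_pred=0.5529  r=-3.5929  x^+=-2.3861  v^+=-0.7232  a^+=-2.5011
step 3: x_pred=-3.1003  r=4.4403  x^+=0.5319  v^+=0.1195  a^+=0.8160
step 4: x_pred=0.7043  r=0.6757  x^+=1.2570  v^+=0.8700  a^+=1.3207
step 5: x_pred=1.8880  r=2.7020  x^+=4.0982  v^+=2.8610  a^+=3.3393
step 6: x_pred=6.0374  r=-11.5274  x^+=-3.3920  v^+=-0.9668  a^+=-5.2722

a_post = -5.2722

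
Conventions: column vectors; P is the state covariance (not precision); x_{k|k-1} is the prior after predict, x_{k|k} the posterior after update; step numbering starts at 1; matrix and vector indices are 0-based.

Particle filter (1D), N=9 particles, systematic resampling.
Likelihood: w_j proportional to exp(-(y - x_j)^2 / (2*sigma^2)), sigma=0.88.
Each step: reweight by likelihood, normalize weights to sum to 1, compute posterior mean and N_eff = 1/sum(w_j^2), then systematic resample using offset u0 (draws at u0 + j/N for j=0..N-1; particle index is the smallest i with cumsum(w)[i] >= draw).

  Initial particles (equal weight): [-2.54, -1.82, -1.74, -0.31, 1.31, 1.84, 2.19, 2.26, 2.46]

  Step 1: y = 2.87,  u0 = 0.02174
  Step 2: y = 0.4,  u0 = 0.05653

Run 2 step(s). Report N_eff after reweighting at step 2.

step 1: w=[0.0000, 0.0000, 0.0000, 0.0005, 0.0662, 0.1606, 0.2364, 0.2506, 0.2858]  mean=2.1691  Neff=4.3382  idx=[4, 5, 6, 6, 7, 7, 7, 8, 8]
step 2: w=[0.3777, 0.1690, 0.0814, 0.0814, 0.0691, 0.0691, 0.0691, 0.0416, 0.0416]  mean=1.8355  Neff=4.9446  idx=[0, 0, 0, 1, 1, 2, 4, 5, 7]

N_eff = 4.9446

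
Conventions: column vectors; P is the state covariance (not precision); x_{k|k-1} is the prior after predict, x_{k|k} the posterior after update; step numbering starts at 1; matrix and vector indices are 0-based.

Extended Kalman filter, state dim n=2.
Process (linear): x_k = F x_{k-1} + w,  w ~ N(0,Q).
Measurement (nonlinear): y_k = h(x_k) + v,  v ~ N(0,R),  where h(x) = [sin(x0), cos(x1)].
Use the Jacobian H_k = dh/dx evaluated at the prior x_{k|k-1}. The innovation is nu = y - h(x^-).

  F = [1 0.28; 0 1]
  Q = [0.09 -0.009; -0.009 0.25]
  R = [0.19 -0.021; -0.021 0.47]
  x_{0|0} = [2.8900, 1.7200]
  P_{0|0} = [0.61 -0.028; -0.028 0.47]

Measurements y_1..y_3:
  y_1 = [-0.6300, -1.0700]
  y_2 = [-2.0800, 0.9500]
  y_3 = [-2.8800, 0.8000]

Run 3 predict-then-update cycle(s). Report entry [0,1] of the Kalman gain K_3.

K[0,1] = -0.0687

step 1: x^-=[3.3716, 1.7200]  P^-=[0.7212 0.0946; 0.0946 0.7200]  H_jac=[-0.9737 0.0000; 0.0000 -0.9889]  S=[0.8737 0.0701; 0.0701 1.1741]  K=[-0.8011 -0.0319; -0.0571 -0.6030]  nu=[-0.4020, -0.9213]  x^+=[3.7230, 2.2985]  P^+=[0.1556 -0.0019; -0.0019 0.2854]
step 2: x^-=[4.3666, 2.2985]  P^-=[0.2670 0.0690; 0.0690 0.5354]  H_jac=[-0.3389 0.0000; 0.0000 -0.7467]  S=[0.2207 -0.0035; -0.0035 0.7685]  K=[-0.4112 -0.0690; -0.1144 -0.5207]  nu=[-1.1392, 1.6152]  x^+=[4.7236, 1.5878]  P^+=[0.2262 0.0318; 0.0318 0.3245]
step 3: x^-=[5.1682, 1.5878]  P^-=[0.3595 0.1137; 0.1137 0.5745]  H_jac=[0.4402 0.0000; 0.0000 -0.9999]  S=[0.2597 -0.0710; -0.0710 1.0444]  K=[0.5906 -0.0687; 0.0431 -0.5471]  nu=[-1.9821, 0.8170]  x^+=[3.9414, 1.0554]  P^+=[0.2582 0.0447; 0.0447 0.2581]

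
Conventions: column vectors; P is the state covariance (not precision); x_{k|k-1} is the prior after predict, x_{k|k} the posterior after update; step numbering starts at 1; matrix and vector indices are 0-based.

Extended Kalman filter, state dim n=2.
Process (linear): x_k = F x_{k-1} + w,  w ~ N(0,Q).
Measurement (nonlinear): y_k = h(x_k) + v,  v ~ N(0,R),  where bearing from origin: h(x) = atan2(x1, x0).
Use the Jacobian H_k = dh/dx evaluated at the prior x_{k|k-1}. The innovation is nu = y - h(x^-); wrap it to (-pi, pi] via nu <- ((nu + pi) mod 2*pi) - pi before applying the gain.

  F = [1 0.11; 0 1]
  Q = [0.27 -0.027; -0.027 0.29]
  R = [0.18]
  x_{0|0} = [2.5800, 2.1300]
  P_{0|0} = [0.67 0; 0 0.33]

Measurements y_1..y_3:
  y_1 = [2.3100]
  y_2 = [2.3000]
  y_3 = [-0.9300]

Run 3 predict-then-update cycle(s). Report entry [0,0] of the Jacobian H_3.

step 1: x^-=[2.8143, 2.1300]  P^-=[0.9440 0.0093; 0.0093 0.6200]  H_jac=[-0.1710 0.2259]  S=[0.2385]  K=[-0.6679; 0.5806]  nu=[1.6621]  x^+=[1.7042, 3.0950]  P^+=[0.8376 0.1018; 0.1018 0.5396]
step 2: x^-=[2.0446, 3.0950]  P^-=[1.1365 0.1341; 0.1341 0.8296]  H_jac=[-0.2249 0.1486]  S=[0.2469]  K=[-0.9549; 0.3772]  nu=[1.3130]  x^+=[0.7909, 3.5902]  P^+=[0.9114 0.2230; 0.2230 0.7945]
step 3: x^-=[1.1858, 3.5902]  P^-=[1.2401 0.2834; 0.2834 1.0845]  H_jac=[-0.2511 0.0829]  S=[0.2539]  K=[-1.1342; 0.0740]  nu=[-2.1818]  x^+=[3.6604, 3.4288]  P^+=[0.9136 0.3047; 0.3047 1.0831]

H_jac[0,0] = -0.2511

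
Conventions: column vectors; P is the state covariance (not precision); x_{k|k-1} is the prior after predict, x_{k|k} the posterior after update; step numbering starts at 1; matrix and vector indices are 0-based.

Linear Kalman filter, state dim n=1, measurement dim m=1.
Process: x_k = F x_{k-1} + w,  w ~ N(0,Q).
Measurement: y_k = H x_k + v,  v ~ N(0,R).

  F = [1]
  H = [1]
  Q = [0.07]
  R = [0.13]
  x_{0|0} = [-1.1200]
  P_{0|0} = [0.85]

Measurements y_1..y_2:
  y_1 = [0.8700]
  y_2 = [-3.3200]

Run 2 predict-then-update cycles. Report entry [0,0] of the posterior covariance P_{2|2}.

P_post[0,0] = 0.0762

step 1: x^-=[-1.1200]  P^-=[0.9200]  S=[1.0500]  K=[0.8762]  nu=[1.9900]  x^+=[0.6236]  P^+=[0.1139]
step 2: x^-=[0.6236]  P^-=[0.1839]  S=[0.3139]  K=[0.5859]  nu=[-3.9436]  x^+=[-1.6868]  P^+=[0.0762]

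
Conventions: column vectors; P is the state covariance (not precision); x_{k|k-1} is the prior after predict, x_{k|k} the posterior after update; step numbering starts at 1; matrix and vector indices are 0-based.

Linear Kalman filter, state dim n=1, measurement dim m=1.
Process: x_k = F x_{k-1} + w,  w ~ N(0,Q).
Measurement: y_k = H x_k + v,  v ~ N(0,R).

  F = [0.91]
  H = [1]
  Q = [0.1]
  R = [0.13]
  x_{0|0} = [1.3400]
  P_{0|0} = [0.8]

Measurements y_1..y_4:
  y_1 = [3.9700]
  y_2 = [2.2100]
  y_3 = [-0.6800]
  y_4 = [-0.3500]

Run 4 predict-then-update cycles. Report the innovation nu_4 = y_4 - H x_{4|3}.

step 1: x^-=[1.2194]  P^-=[0.7625]  S=[0.8925]  K=[0.8543]  nu=[2.7506]  x^+=[3.5693]  P^+=[0.1111]
step 2: x^-=[3.2481]  P^-=[0.1920]  S=[0.3220]  K=[0.5962]  nu=[-1.0381]  x^+=[2.6291]  P^+=[0.0775]
step 3: x^-=[2.3925]  P^-=[0.1642]  S=[0.2942]  K=[0.5581]  nu=[-3.0725]  x^+=[0.6777]  P^+=[0.0726]
step 4: x^-=[0.6167]  P^-=[0.1601]  S=[0.2901]  K=[0.5519]  nu=[-0.9667]  x^+=[0.0832]  P^+=[0.0717]

innov = [-0.9667]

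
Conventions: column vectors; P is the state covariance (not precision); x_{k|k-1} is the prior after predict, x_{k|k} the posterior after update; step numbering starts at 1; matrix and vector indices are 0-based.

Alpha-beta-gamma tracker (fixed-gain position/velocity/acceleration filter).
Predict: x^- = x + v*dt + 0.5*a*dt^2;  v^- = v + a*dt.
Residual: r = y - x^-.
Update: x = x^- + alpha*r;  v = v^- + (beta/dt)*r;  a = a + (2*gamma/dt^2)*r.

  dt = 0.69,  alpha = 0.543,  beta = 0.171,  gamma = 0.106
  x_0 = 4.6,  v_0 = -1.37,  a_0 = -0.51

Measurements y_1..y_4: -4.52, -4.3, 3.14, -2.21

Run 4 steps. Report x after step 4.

step 1: x_pred=3.5333  r=-8.0533  x^+=-0.8396  v^+=-3.7177  a^+=-4.0960
step 2: x_pred=-4.3799  r=0.0799  x^+=-4.3365  v^+=-6.5242  a^+=-4.0604
step 3: x_pred=-9.8048  r=12.9448  x^+=-2.7758  v^+=-6.1178  a^+=1.7037
step 4: x_pred=-6.5915  r=4.3815  x^+=-4.2123  v^+=-3.8564  a^+=3.6547

x_post = -4.2123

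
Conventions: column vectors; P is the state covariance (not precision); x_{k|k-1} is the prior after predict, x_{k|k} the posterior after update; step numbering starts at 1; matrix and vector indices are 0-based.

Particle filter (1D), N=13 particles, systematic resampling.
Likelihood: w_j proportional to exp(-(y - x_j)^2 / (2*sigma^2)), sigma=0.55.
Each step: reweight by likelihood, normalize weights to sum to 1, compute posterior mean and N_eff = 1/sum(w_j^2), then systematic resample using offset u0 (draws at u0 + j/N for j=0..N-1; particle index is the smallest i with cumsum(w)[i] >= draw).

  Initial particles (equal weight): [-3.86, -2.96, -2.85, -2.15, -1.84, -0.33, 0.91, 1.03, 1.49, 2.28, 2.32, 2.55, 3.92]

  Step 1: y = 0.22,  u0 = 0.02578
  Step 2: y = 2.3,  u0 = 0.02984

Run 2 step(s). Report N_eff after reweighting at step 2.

N_eff = 6.5431

step 1: w=[0.0000, 0.0000, 0.0000, 0.0001, 0.0006, 0.4120, 0.3092, 0.2297, 0.0472, 0.0006, 0.0005, 0.0001, 0.0000]  mean=0.4538  Neff=3.1214  idx=[5, 5, 5, 5, 5, 5, 6, 6, 6, 6, 7, 7, 7]
step 2: w=[0.0000, 0.0000, 0.0000, 0.0000, 0.0000, 0.0000, 0.1101, 0.1101, 0.1101, 0.1101, 0.1865, 0.1865, 0.1865]  mean=0.9769  Neff=6.5431  idx=[6, 6, 7, 8, 9, 9, 10, 10, 11, 11, 11, 12, 12]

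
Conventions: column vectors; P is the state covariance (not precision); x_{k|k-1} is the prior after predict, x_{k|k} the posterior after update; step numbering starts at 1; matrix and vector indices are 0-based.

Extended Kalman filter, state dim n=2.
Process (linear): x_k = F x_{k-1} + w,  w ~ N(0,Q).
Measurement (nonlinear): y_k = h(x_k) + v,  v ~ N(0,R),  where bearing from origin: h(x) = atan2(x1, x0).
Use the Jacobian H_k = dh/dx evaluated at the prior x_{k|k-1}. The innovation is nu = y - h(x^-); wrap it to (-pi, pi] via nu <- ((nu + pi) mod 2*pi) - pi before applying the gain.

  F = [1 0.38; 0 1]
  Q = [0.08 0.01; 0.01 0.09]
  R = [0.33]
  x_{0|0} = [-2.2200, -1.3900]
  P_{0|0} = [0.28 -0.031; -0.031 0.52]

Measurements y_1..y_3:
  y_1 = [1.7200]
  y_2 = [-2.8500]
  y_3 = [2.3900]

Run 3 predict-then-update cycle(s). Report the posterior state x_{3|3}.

x_post = [-3.0395, -0.2728]

step 1: x^-=[-2.7482, -1.3900]  P^-=[0.4115 0.1766; 0.1766 0.6100]  H_jac=[0.1466 -0.2898]  S=[0.3751]  K=[0.0244; -0.4023]  nu=[-1.8899]  x^+=[-2.7943, -0.6298]  P^+=[0.4113 0.1803; 0.1803 0.5493]
step 2: x^-=[-3.0336, -0.6298]  P^-=[0.7076 0.3990; 0.3990 0.6393]  H_jac=[0.0656 -0.3160]  S=[0.3803]  K=[-0.2095; -0.4624]  nu=[0.0869]  x^+=[-3.0518, -0.6700]  P^+=[0.6909 0.3622; 0.3622 0.5580]
step 3: x^-=[-3.3064, -0.6700]  P^-=[1.1268 0.5842; 0.5842 0.6480]  H_jac=[0.0589 -0.2905]  S=[0.3686]  K=[-0.2805; -0.4174]  nu=[-0.9515]  x^+=[-3.0395, -0.2728]  P^+=[1.0978 0.5411; 0.5411 0.5838]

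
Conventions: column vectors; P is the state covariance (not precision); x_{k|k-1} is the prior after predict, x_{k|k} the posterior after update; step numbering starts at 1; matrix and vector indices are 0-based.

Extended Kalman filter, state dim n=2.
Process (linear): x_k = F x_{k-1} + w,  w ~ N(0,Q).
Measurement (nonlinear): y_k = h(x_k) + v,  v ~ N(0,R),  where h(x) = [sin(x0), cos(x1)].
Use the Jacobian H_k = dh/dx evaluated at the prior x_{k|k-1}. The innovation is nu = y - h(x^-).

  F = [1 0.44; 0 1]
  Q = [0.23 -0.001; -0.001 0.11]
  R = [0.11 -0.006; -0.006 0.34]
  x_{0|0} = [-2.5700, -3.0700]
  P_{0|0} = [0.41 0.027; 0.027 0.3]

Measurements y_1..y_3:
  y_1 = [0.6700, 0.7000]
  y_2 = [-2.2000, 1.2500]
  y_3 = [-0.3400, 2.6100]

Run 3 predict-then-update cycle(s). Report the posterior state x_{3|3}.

x_post = [-9.4014, -5.0070]

step 1: x^-=[-3.9208, -3.0700]  P^-=[0.7218 0.1580; 0.1580 0.4100]  H_jac=[-0.7115 0.0000; 0.0000 0.0715]  S=[0.4754 -0.0140; -0.0140 0.3421]  K=[-1.0806 -0.0113; -0.2342 0.0761]  nu=[-0.0327, 1.6974]  x^+=[-3.9047, -2.9331]  P^+=[0.1670 0.0369; 0.0369 0.3814]
step 2: x^-=[-5.1952, -2.9331]  P^-=[0.5033 0.2037; 0.2037 0.4914]  H_jac=[0.4643 0.0000; 0.0000 0.2070]  S=[0.2185 0.0136; 0.0136 0.3610]  K=[1.0647 0.0767; 0.4163 0.2660]  nu=[-3.0857, 2.2284]  x^+=[-8.3095, -3.6249]  P^+=[0.2512 0.0952; 0.0952 0.4250]
step 3: x^-=[-9.9045, -3.6249]  P^-=[0.6473 0.2812; 0.2812 0.5350]  H_jac=[-0.8871 0.0000; 0.0000 -0.4647]  S=[0.6194 0.1099; 0.1099 0.4555]  K=[-0.9153 -0.0660; -0.3195 -0.4687]  nu=[-0.8015, 3.4955]  x^+=[-9.4014, -5.0070]  P^+=[0.1131 0.0365; 0.0365 0.3388]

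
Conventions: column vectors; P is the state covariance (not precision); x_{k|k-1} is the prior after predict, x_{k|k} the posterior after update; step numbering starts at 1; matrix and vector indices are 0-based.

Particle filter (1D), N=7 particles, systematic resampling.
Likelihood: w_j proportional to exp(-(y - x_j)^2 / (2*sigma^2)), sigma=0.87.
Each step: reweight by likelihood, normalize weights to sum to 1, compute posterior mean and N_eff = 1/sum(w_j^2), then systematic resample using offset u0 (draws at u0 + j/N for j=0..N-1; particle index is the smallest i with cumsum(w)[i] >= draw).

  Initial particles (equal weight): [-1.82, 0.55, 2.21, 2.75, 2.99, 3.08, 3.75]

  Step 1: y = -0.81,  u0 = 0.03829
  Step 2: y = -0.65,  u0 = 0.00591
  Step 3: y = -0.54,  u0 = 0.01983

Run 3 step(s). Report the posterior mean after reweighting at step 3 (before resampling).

step 1: w=[0.6315, 0.3651, 0.0030, 0.0003, 0.0001, 0.0001, 0.0000]  mean=-0.9407  Neff=1.8794  idx=[0, 0, 0, 0, 0, 1, 1]
step 2: w=[0.1448, 0.1448, 0.1448, 0.1448, 0.1448, 0.1381, 0.1381]  mean=-1.1653  Neff=6.9969  idx=[0, 1, 2, 3, 3, 4, 6]
step 3: w=[0.1361, 0.1361, 0.1361, 0.1361, 0.1361, 0.1361, 0.1833]  mean=-1.3856  Neff=6.9078  idx=[0, 1, 2, 3, 4, 5, 6]

post_mean = -1.3856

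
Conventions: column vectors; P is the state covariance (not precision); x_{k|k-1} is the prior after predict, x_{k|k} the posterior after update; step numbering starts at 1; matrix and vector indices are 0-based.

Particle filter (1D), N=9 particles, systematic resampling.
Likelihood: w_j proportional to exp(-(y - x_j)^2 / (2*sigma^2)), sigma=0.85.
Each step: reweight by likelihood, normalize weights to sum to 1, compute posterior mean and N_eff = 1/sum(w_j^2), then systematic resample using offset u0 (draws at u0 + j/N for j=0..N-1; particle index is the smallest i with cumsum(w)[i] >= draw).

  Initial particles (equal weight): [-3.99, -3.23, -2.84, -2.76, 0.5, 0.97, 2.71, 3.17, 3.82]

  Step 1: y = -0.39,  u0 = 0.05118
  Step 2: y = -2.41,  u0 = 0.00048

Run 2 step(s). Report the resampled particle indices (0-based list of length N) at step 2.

resampled_idx = [0, 0, 1, 2, 2, 3, 4, 4, 5]

step 1: w=[0.0001, 0.0042, 0.0175, 0.0228, 0.6440, 0.3098, 0.0014, 0.0002, 0.0000]  mean=0.5001  Neff=1.9552  idx=[4, 4, 4, 4, 4, 4, 5, 5, 5]
step 2: w=[0.1565, 0.1565, 0.1565, 0.1565, 0.1565, 0.1565, 0.0202, 0.0202, 0.0202]  mean=0.5285  Neff=6.7443  idx=[0, 0, 1, 2, 2, 3, 4, 4, 5]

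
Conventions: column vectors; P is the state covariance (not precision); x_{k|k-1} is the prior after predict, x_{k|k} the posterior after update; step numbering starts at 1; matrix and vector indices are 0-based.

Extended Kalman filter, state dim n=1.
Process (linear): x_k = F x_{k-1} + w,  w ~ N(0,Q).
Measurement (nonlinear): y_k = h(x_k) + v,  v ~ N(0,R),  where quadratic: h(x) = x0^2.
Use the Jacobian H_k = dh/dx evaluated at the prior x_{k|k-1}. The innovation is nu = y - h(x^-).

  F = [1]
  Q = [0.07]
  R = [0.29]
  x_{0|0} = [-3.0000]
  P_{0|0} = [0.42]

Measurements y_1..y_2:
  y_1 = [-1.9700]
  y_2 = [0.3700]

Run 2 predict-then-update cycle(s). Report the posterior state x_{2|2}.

x_post = [-0.9297]

step 1: x^-=[-3.0000]  P^-=[0.4900]  H_jac=[-6.0000]  S=[17.9300]  K=[-0.1640]  nu=[-10.9700]  x^+=[-1.2012]  P^+=[0.0079]
step 2: x^-=[-1.2012]  P^-=[0.0779]  H_jac=[-2.4025]  S=[0.7398]  K=[-0.2531]  nu=[-1.0730]  x^+=[-0.9297]  P^+=[0.0305]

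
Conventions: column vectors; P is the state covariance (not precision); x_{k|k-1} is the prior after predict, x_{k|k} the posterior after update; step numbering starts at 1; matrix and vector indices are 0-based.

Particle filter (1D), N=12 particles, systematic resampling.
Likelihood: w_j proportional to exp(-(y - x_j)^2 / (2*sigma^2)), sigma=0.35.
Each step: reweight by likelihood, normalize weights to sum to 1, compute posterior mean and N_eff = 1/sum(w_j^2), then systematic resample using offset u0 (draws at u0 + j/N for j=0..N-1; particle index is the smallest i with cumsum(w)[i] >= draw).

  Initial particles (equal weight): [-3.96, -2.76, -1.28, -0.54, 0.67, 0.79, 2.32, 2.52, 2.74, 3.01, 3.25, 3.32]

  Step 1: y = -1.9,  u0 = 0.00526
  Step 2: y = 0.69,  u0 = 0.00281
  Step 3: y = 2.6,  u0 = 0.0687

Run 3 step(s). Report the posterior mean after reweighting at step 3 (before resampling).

post_mean = -1.2800

step 1: w=[0.0000, 0.1896, 0.8083, 0.0020, 0.0000, 0.0000, 0.0000, 0.0000, 0.0000, 0.0000, 0.0000, 0.0000]  mean=-1.5592  Neff=1.4507  idx=[1, 1, 1, 2, 2, 2, 2, 2, 2, 2, 2, 2]
step 2: w=[0.0000, 0.0000, 0.0000, 0.1111, 0.1111, 0.1111, 0.1111, 0.1111, 0.1111, 0.1111, 0.1111, 0.1111]  mean=-1.2800  Neff=9.0000  idx=[3, 3, 4, 5, 6, 6, 7, 8, 9, 9, 10, 11]
step 3: w=[0.0833, 0.0833, 0.0833, 0.0833, 0.0833, 0.0833, 0.0833, 0.0833, 0.0833, 0.0833, 0.0833, 0.0833]  mean=-1.2800  Neff=12.0000  idx=[0, 1, 2, 3, 4, 5, 6, 7, 8, 9, 10, 11]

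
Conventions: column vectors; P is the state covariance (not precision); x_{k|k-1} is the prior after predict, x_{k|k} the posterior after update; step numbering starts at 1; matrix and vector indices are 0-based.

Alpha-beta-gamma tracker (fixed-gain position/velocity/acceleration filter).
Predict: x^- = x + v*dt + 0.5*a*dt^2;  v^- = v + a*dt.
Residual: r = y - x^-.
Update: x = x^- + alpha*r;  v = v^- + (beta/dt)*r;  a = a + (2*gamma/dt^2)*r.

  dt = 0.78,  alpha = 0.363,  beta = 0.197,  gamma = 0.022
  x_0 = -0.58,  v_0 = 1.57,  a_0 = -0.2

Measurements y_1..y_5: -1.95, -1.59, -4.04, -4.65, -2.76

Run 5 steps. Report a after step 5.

a_post = -0.6662

step 1: x_pred=0.5838  r=-2.5338  x^+=-0.3360  v^+=0.7741  a^+=-0.3832
step 2: x_pred=0.1512  r=-1.7412  x^+=-0.4809  v^+=0.0354  a^+=-0.5092
step 3: x_pred=-0.6082  r=-3.4318  x^+=-1.8539  v^+=-1.2285  a^+=-0.7574
step 4: x_pred=-3.0426  r=-1.6074  x^+=-3.6261  v^+=-2.2253  a^+=-0.8736
step 5: x_pred=-5.6275  r=2.8675  x^+=-4.5866  v^+=-2.1824  a^+=-0.6662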